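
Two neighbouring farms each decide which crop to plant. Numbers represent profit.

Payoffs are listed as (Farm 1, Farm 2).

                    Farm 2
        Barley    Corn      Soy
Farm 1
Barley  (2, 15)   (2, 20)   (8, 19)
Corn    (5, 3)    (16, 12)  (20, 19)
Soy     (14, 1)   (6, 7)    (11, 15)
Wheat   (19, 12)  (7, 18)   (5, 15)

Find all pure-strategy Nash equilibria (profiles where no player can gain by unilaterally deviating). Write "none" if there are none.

(Corn, Soy)

(Barley, Barley): Farm 1 can switch to Corn (2 → 5). Not NE.
(Barley, Corn): Farm 1 can switch to Corn (2 → 16). Not NE.
(Barley, Soy): Farm 1 can switch to Corn (8 → 20). Not NE.
(Corn, Barley): Farm 1 can switch to Soy (5 → 14). Not NE.
(Corn, Corn): Farm 2 can switch to Soy (12 → 19). Not NE.
(Corn, Soy): Farm 1 gets 20, best alternative 11; Farm 2 gets 19, best alternative 12. No profitable deviation — NE.
(Soy, Barley): Farm 1 can switch to Wheat (14 → 19). Not NE.
(Soy, Corn): Farm 1 can switch to Corn (6 → 16). Not NE.
(Soy, Soy): Farm 1 can switch to Corn (11 → 20). Not NE.
(Wheat, Barley): Farm 2 can switch to Corn (12 → 18). Not NE.
(Wheat, Corn): Farm 1 can switch to Corn (7 → 16). Not NE.
(Wheat, Soy): Farm 1 can switch to Barley (5 → 8). Not NE.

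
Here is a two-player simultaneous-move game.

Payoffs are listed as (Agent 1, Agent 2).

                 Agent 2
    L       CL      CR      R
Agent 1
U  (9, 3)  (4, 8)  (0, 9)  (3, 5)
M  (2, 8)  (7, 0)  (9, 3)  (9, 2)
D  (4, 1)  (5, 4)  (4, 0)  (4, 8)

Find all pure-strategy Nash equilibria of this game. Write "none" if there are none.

none

Agent 1 against L: payoffs 9, 2, 4 → best response U.
Agent 1 against CL: payoffs 4, 7, 5 → best response M.
Agent 1 against CR: payoffs 0, 9, 4 → best response M.
Agent 1 against R: payoffs 3, 9, 4 → best response M.
Agent 2 against U: payoffs 3, 8, 9, 5 → best response CR.
Agent 2 against M: payoffs 8, 0, 3, 2 → best response L.
Agent 2 against D: payoffs 1, 4, 0, 8 → best response R.
No profile is a mutual best response for all players.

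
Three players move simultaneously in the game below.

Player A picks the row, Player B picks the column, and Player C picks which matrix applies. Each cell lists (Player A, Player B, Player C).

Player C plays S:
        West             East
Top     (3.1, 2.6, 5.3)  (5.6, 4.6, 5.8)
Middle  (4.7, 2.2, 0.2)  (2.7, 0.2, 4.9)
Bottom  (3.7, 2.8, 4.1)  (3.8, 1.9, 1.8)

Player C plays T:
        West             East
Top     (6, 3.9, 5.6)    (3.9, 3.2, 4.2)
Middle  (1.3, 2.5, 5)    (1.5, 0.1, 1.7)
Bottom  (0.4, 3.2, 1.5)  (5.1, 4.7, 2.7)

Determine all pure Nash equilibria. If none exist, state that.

Pure-strategy Nash equilibria: (Top, West, T) and (Top, East, S) and (Bottom, East, T)

For each player, find the best response to each opponent profile; mutual best responses are the pure NE.
Player A against (West, S): payoffs 3.1, 4.7, 3.7 → best response Middle.
Player A against (West, T): payoffs 6, 1.3, 0.4 → best response Top.
Player A against (East, S): payoffs 5.6, 2.7, 3.8 → best response Top.
Player A against (East, T): payoffs 3.9, 1.5, 5.1 → best response Bottom.
Player B against (Top, S): payoffs 2.6, 4.6 → best response East.
Player B against (Top, T): payoffs 3.9, 3.2 → best response West.
Player B against (Middle, S): payoffs 2.2, 0.2 → best response West.
Player B against (Middle, T): payoffs 2.5, 0.1 → best response West.
Player B against (Bottom, S): payoffs 2.8, 1.9 → best response West.
Player B against (Bottom, T): payoffs 3.2, 4.7 → best response East.
Player C against (Top, West): payoffs 5.3, 5.6 → best response T.
Player C against (Top, East): payoffs 5.8, 4.2 → best response S.
Player C against (Middle, West): payoffs 0.2, 5 → best response T.
Player C against (Middle, East): payoffs 4.9, 1.7 → best response S.
Player C against (Bottom, West): payoffs 4.1, 1.5 → best response S.
Player C against (Bottom, East): payoffs 1.8, 2.7 → best response T.
Mutual best responses: (Top, West, T); (Top, East, S); (Bottom, East, T).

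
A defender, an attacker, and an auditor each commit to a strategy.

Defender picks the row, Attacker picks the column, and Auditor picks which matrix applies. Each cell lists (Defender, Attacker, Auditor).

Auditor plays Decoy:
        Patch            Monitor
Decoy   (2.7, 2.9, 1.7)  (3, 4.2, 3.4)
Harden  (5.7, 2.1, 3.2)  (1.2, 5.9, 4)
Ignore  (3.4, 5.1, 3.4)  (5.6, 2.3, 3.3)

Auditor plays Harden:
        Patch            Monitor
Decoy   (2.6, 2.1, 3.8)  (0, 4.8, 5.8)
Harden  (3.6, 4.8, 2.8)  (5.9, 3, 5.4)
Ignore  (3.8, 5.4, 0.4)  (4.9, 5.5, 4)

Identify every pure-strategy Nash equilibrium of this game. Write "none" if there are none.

Defender against (Patch, Decoy): payoffs 2.7, 5.7, 3.4 → best response Harden.
Defender against (Patch, Harden): payoffs 2.6, 3.6, 3.8 → best response Ignore.
Defender against (Monitor, Decoy): payoffs 3, 1.2, 5.6 → best response Ignore.
Defender against (Monitor, Harden): payoffs 0, 5.9, 4.9 → best response Harden.
Attacker against (Decoy, Decoy): payoffs 2.9, 4.2 → best response Monitor.
Attacker against (Decoy, Harden): payoffs 2.1, 4.8 → best response Monitor.
Attacker against (Harden, Decoy): payoffs 2.1, 5.9 → best response Monitor.
Attacker against (Harden, Harden): payoffs 4.8, 3 → best response Patch.
Attacker against (Ignore, Decoy): payoffs 5.1, 2.3 → best response Patch.
Attacker against (Ignore, Harden): payoffs 5.4, 5.5 → best response Monitor.
Auditor against (Decoy, Patch): payoffs 1.7, 3.8 → best response Harden.
Auditor against (Decoy, Monitor): payoffs 3.4, 5.8 → best response Harden.
Auditor against (Harden, Patch): payoffs 3.2, 2.8 → best response Decoy.
Auditor against (Harden, Monitor): payoffs 4, 5.4 → best response Harden.
Auditor against (Ignore, Patch): payoffs 3.4, 0.4 → best response Decoy.
Auditor against (Ignore, Monitor): payoffs 3.3, 4 → best response Harden.
No profile is a mutual best response for all players.

There is no pure-strategy Nash equilibrium.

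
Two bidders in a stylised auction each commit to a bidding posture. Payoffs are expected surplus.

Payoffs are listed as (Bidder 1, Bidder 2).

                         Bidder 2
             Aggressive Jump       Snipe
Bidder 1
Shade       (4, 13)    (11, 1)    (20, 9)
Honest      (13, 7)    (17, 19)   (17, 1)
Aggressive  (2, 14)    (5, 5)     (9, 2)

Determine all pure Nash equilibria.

For each strategy profile, look for a profitable unilateral deviation.
(Shade, Aggressive): Bidder 1 can switch to Honest (4 → 13). Not NE.
(Shade, Jump): Bidder 1 can switch to Honest (11 → 17). Not NE.
(Shade, Snipe): Bidder 2 can switch to Aggressive (9 → 13). Not NE.
(Honest, Aggressive): Bidder 2 can switch to Jump (7 → 19). Not NE.
(Honest, Jump): Bidder 1 gets 17, best alternative 11; Bidder 2 gets 19, best alternative 7. No profitable deviation — NE.
(Honest, Snipe): Bidder 1 can switch to Shade (17 → 20). Not NE.
(Aggressive, Aggressive): Bidder 1 can switch to Shade (2 → 4). Not NE.
(Aggressive, Jump): Bidder 1 can switch to Shade (5 → 11). Not NE.
(Aggressive, Snipe): Bidder 1 can switch to Shade (9 → 20). Not NE.

(Honest, Jump)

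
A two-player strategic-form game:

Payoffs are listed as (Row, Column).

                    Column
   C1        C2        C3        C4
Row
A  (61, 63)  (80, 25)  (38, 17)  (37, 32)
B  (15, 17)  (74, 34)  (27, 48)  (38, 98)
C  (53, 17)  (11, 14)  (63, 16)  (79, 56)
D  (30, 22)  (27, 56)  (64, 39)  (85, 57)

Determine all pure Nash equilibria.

(A, C1): Row gets 61, best alternative 53; Column gets 63, best alternative 32. No profitable deviation — NE.
(A, C2): Column can switch to C1 (25 → 63). Not NE.
(A, C3): Row can switch to C (38 → 63). Not NE.
(A, C4): Row can switch to B (37 → 38). Not NE.
(B, C1): Row can switch to A (15 → 61). Not NE.
(B, C2): Row can switch to A (74 → 80). Not NE.
(B, C3): Row can switch to A (27 → 38). Not NE.
(B, C4): Row can switch to C (38 → 79). Not NE.
(C, C1): Row can switch to A (53 → 61). Not NE.
(C, C2): Row can switch to A (11 → 80). Not NE.
(C, C3): Row can switch to D (63 → 64). Not NE.
(C, C4): Row can switch to D (79 → 85). Not NE.
(D, C1): Row can switch to A (30 → 61). Not NE.
(D, C4): Row gets 85, best alternative 79; Column gets 57, best alternative 56. No profitable deviation — NE.
(The remaining 2 profiles each have a profitable deviation by the same check.)

(A, C1), (D, C4)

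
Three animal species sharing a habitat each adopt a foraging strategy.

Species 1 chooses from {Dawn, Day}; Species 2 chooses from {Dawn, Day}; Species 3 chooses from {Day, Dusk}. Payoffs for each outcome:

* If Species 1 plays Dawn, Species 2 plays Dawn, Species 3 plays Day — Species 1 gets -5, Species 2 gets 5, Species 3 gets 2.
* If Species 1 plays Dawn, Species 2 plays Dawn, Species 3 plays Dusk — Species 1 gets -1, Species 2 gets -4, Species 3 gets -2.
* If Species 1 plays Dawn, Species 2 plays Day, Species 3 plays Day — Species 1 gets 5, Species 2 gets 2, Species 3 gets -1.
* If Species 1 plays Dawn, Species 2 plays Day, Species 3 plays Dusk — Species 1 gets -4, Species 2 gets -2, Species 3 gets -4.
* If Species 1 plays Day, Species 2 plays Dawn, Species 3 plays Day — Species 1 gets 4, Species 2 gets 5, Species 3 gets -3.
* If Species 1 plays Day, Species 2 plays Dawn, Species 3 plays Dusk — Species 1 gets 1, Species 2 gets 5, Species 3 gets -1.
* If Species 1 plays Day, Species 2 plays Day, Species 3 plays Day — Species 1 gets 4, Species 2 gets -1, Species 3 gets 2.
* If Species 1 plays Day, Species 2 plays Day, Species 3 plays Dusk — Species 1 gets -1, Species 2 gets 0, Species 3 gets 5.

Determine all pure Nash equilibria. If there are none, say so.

Species 1 against (Dawn, Day): payoffs -5, 4 → best response Day.
Species 1 against (Dawn, Dusk): payoffs -1, 1 → best response Day.
Species 1 against (Day, Day): payoffs 5, 4 → best response Dawn.
Species 1 against (Day, Dusk): payoffs -4, -1 → best response Day.
Species 2 against (Dawn, Day): payoffs 5, 2 → best response Dawn.
Species 2 against (Dawn, Dusk): payoffs -4, -2 → best response Day.
Species 2 against (Day, Day): payoffs 5, -1 → best response Dawn.
Species 2 against (Day, Dusk): payoffs 5, 0 → best response Dawn.
Species 3 against (Dawn, Dawn): payoffs 2, -2 → best response Day.
Species 3 against (Dawn, Day): payoffs -1, -4 → best response Day.
Species 3 against (Day, Dawn): payoffs -3, -1 → best response Dusk.
Species 3 against (Day, Day): payoffs 2, 5 → best response Dusk.
Mutual best responses: (Day, Dawn, Dusk).

The unique pure-strategy Nash equilibrium is (Day, Dawn, Dusk).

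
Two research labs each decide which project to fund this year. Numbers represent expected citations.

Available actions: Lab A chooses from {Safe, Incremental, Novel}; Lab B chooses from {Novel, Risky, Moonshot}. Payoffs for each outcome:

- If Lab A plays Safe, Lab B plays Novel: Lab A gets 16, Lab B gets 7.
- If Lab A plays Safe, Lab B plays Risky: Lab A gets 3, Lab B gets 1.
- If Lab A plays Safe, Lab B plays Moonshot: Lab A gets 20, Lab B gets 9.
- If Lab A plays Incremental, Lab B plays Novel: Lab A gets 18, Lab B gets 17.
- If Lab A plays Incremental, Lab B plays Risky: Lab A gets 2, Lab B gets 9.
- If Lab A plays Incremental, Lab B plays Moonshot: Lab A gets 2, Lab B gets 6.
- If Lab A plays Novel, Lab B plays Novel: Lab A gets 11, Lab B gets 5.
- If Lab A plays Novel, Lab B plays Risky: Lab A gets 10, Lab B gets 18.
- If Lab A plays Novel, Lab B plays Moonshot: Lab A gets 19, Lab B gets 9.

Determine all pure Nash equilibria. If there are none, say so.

(Safe, Novel): Lab A can switch to Incremental (16 → 18). Not NE.
(Safe, Risky): Lab A can switch to Novel (3 → 10). Not NE.
(Safe, Moonshot): Lab A gets 20, best alternative 19; Lab B gets 9, best alternative 7. No profitable deviation — NE.
(Incremental, Novel): Lab A gets 18, best alternative 16; Lab B gets 17, best alternative 9. No profitable deviation — NE.
(Incremental, Risky): Lab A can switch to Safe (2 → 3). Not NE.
(Incremental, Moonshot): Lab A can switch to Safe (2 → 20). Not NE.
(Novel, Novel): Lab A can switch to Safe (11 → 16). Not NE.
(Novel, Risky): Lab A gets 10, best alternative 3; Lab B gets 18, best alternative 9. No profitable deviation — NE.
(Novel, Moonshot): Lab A can switch to Safe (19 → 20). Not NE.

(Safe, Moonshot); (Incremental, Novel); (Novel, Risky)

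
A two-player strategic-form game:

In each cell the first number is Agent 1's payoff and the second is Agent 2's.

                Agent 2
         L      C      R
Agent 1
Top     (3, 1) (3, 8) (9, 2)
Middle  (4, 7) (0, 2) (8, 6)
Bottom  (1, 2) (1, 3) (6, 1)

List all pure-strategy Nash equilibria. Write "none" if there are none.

(Top, L): Agent 1 can switch to Middle (3 → 4). Not NE.
(Top, C): Agent 1 gets 3, best alternative 1; Agent 2 gets 8, best alternative 2. No profitable deviation — NE.
(Top, R): Agent 2 can switch to C (2 → 8). Not NE.
(Middle, L): Agent 1 gets 4, best alternative 3; Agent 2 gets 7, best alternative 6. No profitable deviation — NE.
(Middle, C): Agent 1 can switch to Top (0 → 3). Not NE.
(Middle, R): Agent 1 can switch to Top (8 → 9). Not NE.
(Bottom, L): Agent 1 can switch to Top (1 → 3). Not NE.
(Bottom, C): Agent 1 can switch to Top (1 → 3). Not NE.
(Bottom, R): Agent 1 can switch to Top (6 → 9). Not NE.

Pure-strategy Nash equilibria: (Top, C), (Middle, L)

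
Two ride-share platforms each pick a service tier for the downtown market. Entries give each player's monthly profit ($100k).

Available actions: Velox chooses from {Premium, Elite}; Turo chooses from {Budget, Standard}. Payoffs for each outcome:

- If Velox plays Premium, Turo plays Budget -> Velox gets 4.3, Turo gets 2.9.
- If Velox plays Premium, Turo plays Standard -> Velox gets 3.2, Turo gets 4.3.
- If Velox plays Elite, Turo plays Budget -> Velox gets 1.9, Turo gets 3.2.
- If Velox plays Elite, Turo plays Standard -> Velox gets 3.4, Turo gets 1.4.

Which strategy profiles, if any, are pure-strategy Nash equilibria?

This game has no pure Nash equilibrium.

Velox against Budget: payoffs 4.3, 1.9 → best response Premium.
Velox against Standard: payoffs 3.2, 3.4 → best response Elite.
Turo against Premium: payoffs 2.9, 4.3 → best response Standard.
Turo against Elite: payoffs 3.2, 1.4 → best response Budget.
No profile is a mutual best response for all players.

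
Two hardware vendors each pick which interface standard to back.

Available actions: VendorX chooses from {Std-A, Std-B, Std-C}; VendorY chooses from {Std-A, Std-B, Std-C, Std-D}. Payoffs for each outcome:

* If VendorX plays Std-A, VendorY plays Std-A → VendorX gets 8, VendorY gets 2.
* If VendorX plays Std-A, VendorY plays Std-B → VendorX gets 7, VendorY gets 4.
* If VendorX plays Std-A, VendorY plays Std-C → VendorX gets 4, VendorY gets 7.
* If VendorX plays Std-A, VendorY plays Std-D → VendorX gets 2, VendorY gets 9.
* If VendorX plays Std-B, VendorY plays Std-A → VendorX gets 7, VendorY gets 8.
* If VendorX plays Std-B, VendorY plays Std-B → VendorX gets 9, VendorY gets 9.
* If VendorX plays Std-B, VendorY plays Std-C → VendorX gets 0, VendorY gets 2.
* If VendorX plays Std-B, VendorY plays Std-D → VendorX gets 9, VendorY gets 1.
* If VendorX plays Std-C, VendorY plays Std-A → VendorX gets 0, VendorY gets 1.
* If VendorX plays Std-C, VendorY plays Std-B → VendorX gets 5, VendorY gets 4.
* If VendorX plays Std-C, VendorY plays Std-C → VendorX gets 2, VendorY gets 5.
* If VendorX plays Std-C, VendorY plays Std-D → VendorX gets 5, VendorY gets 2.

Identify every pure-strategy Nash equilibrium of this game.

The unique pure-strategy Nash equilibrium is (Std-B, Std-B).

VendorX against Std-A: payoffs 8, 7, 0 → best response Std-A.
VendorX against Std-B: payoffs 7, 9, 5 → best response Std-B.
VendorX against Std-C: payoffs 4, 0, 2 → best response Std-A.
VendorX against Std-D: payoffs 2, 9, 5 → best response Std-B.
VendorY against Std-A: payoffs 2, 4, 7, 9 → best response Std-D.
VendorY against Std-B: payoffs 8, 9, 2, 1 → best response Std-B.
VendorY against Std-C: payoffs 1, 4, 5, 2 → best response Std-C.
Mutual best responses: (Std-B, Std-B).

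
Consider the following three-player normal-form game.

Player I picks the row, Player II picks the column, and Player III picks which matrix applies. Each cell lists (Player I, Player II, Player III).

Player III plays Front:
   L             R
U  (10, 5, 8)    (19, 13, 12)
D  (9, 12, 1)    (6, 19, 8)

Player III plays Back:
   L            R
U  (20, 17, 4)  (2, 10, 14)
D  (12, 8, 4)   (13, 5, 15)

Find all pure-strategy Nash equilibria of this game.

Player I against (L, Front): payoffs 10, 9 → best response U.
Player I against (L, Back): payoffs 20, 12 → best response U.
Player I against (R, Front): payoffs 19, 6 → best response U.
Player I against (R, Back): payoffs 2, 13 → best response D.
Player II against (U, Front): payoffs 5, 13 → best response R.
Player II against (U, Back): payoffs 17, 10 → best response L.
Player II against (D, Front): payoffs 12, 19 → best response R.
Player II against (D, Back): payoffs 8, 5 → best response L.
Player III against (U, L): payoffs 8, 4 → best response Front.
Player III against (U, R): payoffs 12, 14 → best response Back.
Player III against (D, L): payoffs 1, 4 → best response Back.
Player III against (D, R): payoffs 8, 15 → best response Back.
No profile is a mutual best response for all players.

There is no pure-strategy Nash equilibrium.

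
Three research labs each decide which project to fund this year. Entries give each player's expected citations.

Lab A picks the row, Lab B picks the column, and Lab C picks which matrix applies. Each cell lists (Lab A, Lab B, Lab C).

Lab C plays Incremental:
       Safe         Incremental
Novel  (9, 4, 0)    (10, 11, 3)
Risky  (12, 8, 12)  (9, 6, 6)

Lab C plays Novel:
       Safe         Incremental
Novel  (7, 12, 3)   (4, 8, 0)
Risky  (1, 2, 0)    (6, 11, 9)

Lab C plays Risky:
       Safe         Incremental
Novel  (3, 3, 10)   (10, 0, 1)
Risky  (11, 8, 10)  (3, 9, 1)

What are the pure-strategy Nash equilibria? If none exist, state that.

The pure Nash equilibria are (Novel, Incremental, Incremental), (Risky, Safe, Incremental), (Risky, Incremental, Novel).

(Novel, Safe, Incremental): Lab A can switch to Risky (9 → 12). Not NE.
(Novel, Safe, Novel): Lab C can switch to Risky (3 → 10). Not NE.
(Novel, Safe, Risky): Lab A can switch to Risky (3 → 11). Not NE.
(Novel, Incremental, Incremental): Lab A gets 10, best alternative 9; Lab B gets 11, best alternative 4; Lab C gets 3, best alternative 1. No profitable deviation — NE.
(Novel, Incremental, Novel): Lab A can switch to Risky (4 → 6). Not NE.
(Novel, Incremental, Risky): Lab B can switch to Safe (0 → 3). Not NE.
(Risky, Safe, Incremental): Lab A gets 12, best alternative 9; Lab B gets 8, best alternative 6; Lab C gets 12, best alternative 10. No profitable deviation — NE.
(Risky, Safe, Novel): Lab A can switch to Novel (1 → 7). Not NE.
(Risky, Safe, Risky): Lab B can switch to Incremental (8 → 9). Not NE.
(Risky, Incremental, Incremental): Lab A can switch to Novel (9 → 10). Not NE.
(Risky, Incremental, Novel): Lab A gets 6, best alternative 4; Lab B gets 11, best alternative 2; Lab C gets 9, best alternative 6. No profitable deviation — NE.
(The remaining 1 profile has a profitable deviation by the same check.)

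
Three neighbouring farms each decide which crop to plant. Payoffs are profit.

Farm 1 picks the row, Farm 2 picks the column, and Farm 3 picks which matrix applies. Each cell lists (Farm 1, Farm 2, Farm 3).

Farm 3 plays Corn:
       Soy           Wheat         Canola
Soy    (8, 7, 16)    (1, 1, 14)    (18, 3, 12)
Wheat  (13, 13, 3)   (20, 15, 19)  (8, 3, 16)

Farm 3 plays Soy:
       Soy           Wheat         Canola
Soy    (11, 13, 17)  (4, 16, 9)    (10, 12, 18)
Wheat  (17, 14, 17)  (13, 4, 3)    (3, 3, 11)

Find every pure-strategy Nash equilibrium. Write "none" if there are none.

(Soy, Soy, Corn): Farm 1 can switch to Wheat (8 → 13). Not NE.
(Soy, Soy, Soy): Farm 1 can switch to Wheat (11 → 17). Not NE.
(Soy, Wheat, Corn): Farm 1 can switch to Wheat (1 → 20). Not NE.
(Soy, Wheat, Soy): Farm 1 can switch to Wheat (4 → 13). Not NE.
(Soy, Canola, Corn): Farm 2 can switch to Soy (3 → 7). Not NE.
(Soy, Canola, Soy): Farm 2 can switch to Soy (12 → 13). Not NE.
(Wheat, Soy, Corn): Farm 2 can switch to Wheat (13 → 15). Not NE.
(Wheat, Soy, Soy): Farm 1 gets 17, best alternative 11; Farm 2 gets 14, best alternative 4; Farm 3 gets 17, best alternative 3. No profitable deviation — NE.
(Wheat, Wheat, Corn): Farm 1 gets 20, best alternative 1; Farm 2 gets 15, best alternative 13; Farm 3 gets 19, best alternative 3. No profitable deviation — NE.
(Wheat, Wheat, Soy): Farm 2 can switch to Soy (4 → 14). Not NE.
(Wheat, Canola, Corn): Farm 1 can switch to Soy (8 → 18). Not NE.
(Wheat, Canola, Soy): Farm 1 can switch to Soy (3 → 10). Not NE.

(Wheat, Soy, Soy), (Wheat, Wheat, Corn)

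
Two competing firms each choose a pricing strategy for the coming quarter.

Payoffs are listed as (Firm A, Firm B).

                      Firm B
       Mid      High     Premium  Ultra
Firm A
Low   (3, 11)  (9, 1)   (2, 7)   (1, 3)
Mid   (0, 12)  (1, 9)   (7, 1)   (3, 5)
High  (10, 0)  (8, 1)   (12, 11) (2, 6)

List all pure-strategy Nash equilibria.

Firm A against Mid: payoffs 3, 0, 10 → best response High.
Firm A against High: payoffs 9, 1, 8 → best response Low.
Firm A against Premium: payoffs 2, 7, 12 → best response High.
Firm A against Ultra: payoffs 1, 3, 2 → best response Mid.
Firm B against Low: payoffs 11, 1, 7, 3 → best response Mid.
Firm B against Mid: payoffs 12, 9, 1, 5 → best response Mid.
Firm B against High: payoffs 0, 1, 11, 6 → best response Premium.
Mutual best responses: (High, Premium).

(High, Premium)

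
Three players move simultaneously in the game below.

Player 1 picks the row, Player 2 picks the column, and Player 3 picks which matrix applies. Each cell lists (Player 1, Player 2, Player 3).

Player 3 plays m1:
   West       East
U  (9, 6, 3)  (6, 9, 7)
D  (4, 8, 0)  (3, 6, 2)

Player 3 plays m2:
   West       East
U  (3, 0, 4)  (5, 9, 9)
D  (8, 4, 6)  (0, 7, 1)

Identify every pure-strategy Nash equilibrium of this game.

(U, West, m1): Player 2 can switch to East (6 → 9). Not NE.
(U, West, m2): Player 1 can switch to D (3 → 8). Not NE.
(U, East, m1): Player 3 can switch to m2 (7 → 9). Not NE.
(U, East, m2): Player 1 gets 5, best alternative 0; Player 2 gets 9, best alternative 0; Player 3 gets 9, best alternative 7. No profitable deviation — NE.
(D, West, m1): Player 1 can switch to U (4 → 9). Not NE.
(D, West, m2): Player 2 can switch to East (4 → 7). Not NE.
(D, East, m1): Player 1 can switch to U (3 → 6). Not NE.
(D, East, m2): Player 1 can switch to U (0 → 5). Not NE.

Pure NE: (U, East, m2)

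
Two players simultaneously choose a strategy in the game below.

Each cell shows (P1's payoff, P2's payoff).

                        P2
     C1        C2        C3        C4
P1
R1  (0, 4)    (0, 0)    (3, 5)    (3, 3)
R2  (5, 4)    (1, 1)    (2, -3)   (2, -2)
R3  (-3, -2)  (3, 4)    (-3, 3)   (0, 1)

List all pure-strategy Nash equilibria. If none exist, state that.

For each strategy profile, look for a profitable unilateral deviation.
(R1, C1): P1 can switch to R2 (0 → 5). Not NE.
(R1, C2): P1 can switch to R2 (0 → 1). Not NE.
(R1, C3): P1 gets 3, best alternative 2; P2 gets 5, best alternative 4. No profitable deviation — NE.
(R1, C4): P2 can switch to C1 (3 → 4). Not NE.
(R2, C1): P1 gets 5, best alternative 0; P2 gets 4, best alternative 1. No profitable deviation — NE.
(R2, C2): P1 can switch to R3 (1 → 3). Not NE.
(R2, C3): P1 can switch to R1 (2 → 3). Not NE.
(R2, C4): P1 can switch to R1 (2 → 3). Not NE.
(R3, C2): P1 gets 3, best alternative 1; P2 gets 4, best alternative 3. No profitable deviation — NE.
(The remaining 3 profiles each have a profitable deviation by the same check.)

The pure Nash equilibria are (R1, C3), (R2, C1), (R3, C2).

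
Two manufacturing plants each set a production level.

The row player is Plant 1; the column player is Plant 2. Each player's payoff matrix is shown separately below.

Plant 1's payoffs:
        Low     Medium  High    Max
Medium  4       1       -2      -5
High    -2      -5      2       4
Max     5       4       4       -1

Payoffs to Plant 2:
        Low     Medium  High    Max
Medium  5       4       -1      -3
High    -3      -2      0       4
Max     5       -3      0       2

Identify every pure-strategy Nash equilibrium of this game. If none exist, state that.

(High, Max), (Max, Low)

Plant 1 against Low: payoffs 4, -2, 5 → best response Max.
Plant 1 against Medium: payoffs 1, -5, 4 → best response Max.
Plant 1 against High: payoffs -2, 2, 4 → best response Max.
Plant 1 against Max: payoffs -5, 4, -1 → best response High.
Plant 2 against Medium: payoffs 5, 4, -1, -3 → best response Low.
Plant 2 against High: payoffs -3, -2, 0, 4 → best response Max.
Plant 2 against Max: payoffs 5, -3, 0, 2 → best response Low.
Mutual best responses: (High, Max); (Max, Low).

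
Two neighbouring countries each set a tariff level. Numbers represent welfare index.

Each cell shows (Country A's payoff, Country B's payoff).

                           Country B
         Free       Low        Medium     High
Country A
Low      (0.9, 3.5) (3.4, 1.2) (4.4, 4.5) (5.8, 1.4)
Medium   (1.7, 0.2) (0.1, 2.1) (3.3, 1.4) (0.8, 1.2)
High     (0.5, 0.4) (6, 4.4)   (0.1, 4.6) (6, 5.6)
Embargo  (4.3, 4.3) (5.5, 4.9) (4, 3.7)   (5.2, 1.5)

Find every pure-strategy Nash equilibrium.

Pure-strategy Nash equilibria: (Low, Medium) and (High, High)

For each player, find the best response to each opponent profile; mutual best responses are the pure NE.
Country A against Free: payoffs 0.9, 1.7, 0.5, 4.3 → best response Embargo.
Country A against Low: payoffs 3.4, 0.1, 6, 5.5 → best response High.
Country A against Medium: payoffs 4.4, 3.3, 0.1, 4 → best response Low.
Country A against High: payoffs 5.8, 0.8, 6, 5.2 → best response High.
Country B against Low: payoffs 3.5, 1.2, 4.5, 1.4 → best response Medium.
Country B against Medium: payoffs 0.2, 2.1, 1.4, 1.2 → best response Low.
Country B against High: payoffs 0.4, 4.4, 4.6, 5.6 → best response High.
Country B against Embargo: payoffs 4.3, 4.9, 3.7, 1.5 → best response Low.
Mutual best responses: (Low, Medium); (High, High).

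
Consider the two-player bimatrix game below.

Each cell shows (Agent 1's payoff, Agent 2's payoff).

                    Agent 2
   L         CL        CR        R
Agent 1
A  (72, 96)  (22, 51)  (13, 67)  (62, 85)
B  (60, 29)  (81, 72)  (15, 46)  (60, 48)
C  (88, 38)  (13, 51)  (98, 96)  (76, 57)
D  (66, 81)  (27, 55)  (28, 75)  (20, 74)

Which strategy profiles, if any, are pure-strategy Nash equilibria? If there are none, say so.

Check each profile: it is a Nash equilibrium iff no player can strictly gain by switching unilaterally.
(A, L): Agent 1 can switch to C (72 → 88). Not NE.
(A, CL): Agent 1 can switch to B (22 → 81). Not NE.
(A, CR): Agent 1 can switch to B (13 → 15). Not NE.
(A, R): Agent 1 can switch to C (62 → 76). Not NE.
(B, L): Agent 1 can switch to A (60 → 72). Not NE.
(B, CL): Agent 1 gets 81, best alternative 27; Agent 2 gets 72, best alternative 48. No profitable deviation — NE.
(B, CR): Agent 1 can switch to C (15 → 98). Not NE.
(B, R): Agent 1 can switch to A (60 → 62). Not NE.
(C, L): Agent 2 can switch to CL (38 → 51). Not NE.
(C, CL): Agent 1 can switch to A (13 → 22). Not NE.
(C, CR): Agent 1 gets 98, best alternative 28; Agent 2 gets 96, best alternative 57. No profitable deviation — NE.
(C, R): Agent 2 can switch to CR (57 → 96). Not NE.
(D, L): Agent 1 can switch to A (66 → 72). Not NE.
(D, CL): Agent 1 can switch to B (27 → 81). Not NE.
(The remaining 2 profiles each have a profitable deviation by the same check.)

The pure Nash equilibria are (B, CL), (C, CR).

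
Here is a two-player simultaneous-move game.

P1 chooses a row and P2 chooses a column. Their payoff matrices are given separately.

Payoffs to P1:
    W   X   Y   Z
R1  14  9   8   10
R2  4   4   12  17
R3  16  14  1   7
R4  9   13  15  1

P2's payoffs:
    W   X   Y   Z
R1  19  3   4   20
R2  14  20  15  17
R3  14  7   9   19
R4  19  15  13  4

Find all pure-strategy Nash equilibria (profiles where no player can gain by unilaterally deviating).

none

P1 against W: payoffs 14, 4, 16, 9 → best response R3.
P1 against X: payoffs 9, 4, 14, 13 → best response R3.
P1 against Y: payoffs 8, 12, 1, 15 → best response R4.
P1 against Z: payoffs 10, 17, 7, 1 → best response R2.
P2 against R1: payoffs 19, 3, 4, 20 → best response Z.
P2 against R2: payoffs 14, 20, 15, 17 → best response X.
P2 against R3: payoffs 14, 7, 9, 19 → best response Z.
P2 against R4: payoffs 19, 15, 13, 4 → best response W.
No profile is a mutual best response for all players.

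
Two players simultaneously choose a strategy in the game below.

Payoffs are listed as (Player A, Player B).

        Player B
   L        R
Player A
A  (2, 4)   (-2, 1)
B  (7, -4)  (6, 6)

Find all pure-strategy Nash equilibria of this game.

Player A against L: payoffs 2, 7 → best response B.
Player A against R: payoffs -2, 6 → best response B.
Player B against A: payoffs 4, 1 → best response L.
Player B against B: payoffs -4, 6 → best response R.
Mutual best responses: (B, R).

The unique pure-strategy Nash equilibrium is (B, R).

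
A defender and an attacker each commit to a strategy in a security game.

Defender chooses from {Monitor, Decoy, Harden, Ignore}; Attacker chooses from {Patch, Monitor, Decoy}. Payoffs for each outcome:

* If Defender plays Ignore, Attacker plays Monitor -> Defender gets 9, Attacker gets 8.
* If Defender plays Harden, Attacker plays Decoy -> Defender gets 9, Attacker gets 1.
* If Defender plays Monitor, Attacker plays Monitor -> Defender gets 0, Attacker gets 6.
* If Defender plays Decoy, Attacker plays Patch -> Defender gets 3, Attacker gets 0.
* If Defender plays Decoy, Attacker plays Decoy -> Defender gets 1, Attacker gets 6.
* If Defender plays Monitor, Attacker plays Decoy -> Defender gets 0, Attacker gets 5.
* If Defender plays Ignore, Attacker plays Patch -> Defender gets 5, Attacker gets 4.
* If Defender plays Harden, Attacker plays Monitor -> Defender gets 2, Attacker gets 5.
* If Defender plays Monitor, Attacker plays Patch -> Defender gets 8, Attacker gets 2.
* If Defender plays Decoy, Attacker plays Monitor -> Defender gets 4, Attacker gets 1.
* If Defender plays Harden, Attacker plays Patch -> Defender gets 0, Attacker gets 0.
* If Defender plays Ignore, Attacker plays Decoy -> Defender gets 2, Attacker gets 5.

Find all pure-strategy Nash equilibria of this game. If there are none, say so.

Pure NE: (Ignore, Monitor)

Defender against Patch: payoffs 8, 3, 0, 5 → best response Monitor.
Defender against Monitor: payoffs 0, 4, 2, 9 → best response Ignore.
Defender against Decoy: payoffs 0, 1, 9, 2 → best response Harden.
Attacker against Monitor: payoffs 2, 6, 5 → best response Monitor.
Attacker against Decoy: payoffs 0, 1, 6 → best response Decoy.
Attacker against Harden: payoffs 0, 5, 1 → best response Monitor.
Attacker against Ignore: payoffs 4, 8, 5 → best response Monitor.
Mutual best responses: (Ignore, Monitor).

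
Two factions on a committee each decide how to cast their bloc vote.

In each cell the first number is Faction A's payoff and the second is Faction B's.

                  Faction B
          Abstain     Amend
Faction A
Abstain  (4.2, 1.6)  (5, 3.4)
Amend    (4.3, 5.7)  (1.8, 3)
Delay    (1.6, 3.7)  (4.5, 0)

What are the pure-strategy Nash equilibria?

The pure Nash equilibria are (Abstain, Amend); (Amend, Abstain).

Mark each player's best response to every combination of opponents' strategies; a profile where every player is best-responding is a pure Nash equilibrium.
Faction A against Abstain: payoffs 4.2, 4.3, 1.6 → best response Amend.
Faction A against Amend: payoffs 5, 1.8, 4.5 → best response Abstain.
Faction B against Abstain: payoffs 1.6, 3.4 → best response Amend.
Faction B against Amend: payoffs 5.7, 3 → best response Abstain.
Faction B against Delay: payoffs 3.7, 0 → best response Abstain.
Mutual best responses: (Abstain, Amend); (Amend, Abstain).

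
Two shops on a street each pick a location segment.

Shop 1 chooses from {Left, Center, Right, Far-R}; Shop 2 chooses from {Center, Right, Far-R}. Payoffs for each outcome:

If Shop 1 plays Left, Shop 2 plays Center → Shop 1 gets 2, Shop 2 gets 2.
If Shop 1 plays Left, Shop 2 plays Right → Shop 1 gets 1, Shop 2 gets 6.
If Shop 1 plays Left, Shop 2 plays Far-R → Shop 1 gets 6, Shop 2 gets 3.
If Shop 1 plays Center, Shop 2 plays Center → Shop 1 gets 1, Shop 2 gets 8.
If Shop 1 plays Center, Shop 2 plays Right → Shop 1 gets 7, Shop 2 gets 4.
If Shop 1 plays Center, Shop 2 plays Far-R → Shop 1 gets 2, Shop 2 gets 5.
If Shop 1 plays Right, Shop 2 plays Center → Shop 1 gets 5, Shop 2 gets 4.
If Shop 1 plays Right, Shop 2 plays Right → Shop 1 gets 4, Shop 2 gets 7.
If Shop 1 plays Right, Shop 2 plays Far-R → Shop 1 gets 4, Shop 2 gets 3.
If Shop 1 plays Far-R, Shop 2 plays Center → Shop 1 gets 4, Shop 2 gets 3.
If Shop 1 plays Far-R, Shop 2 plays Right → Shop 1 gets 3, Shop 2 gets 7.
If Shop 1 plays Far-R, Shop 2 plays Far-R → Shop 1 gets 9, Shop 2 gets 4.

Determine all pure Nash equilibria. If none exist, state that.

none

Shop 1 against Center: payoffs 2, 1, 5, 4 → best response Right.
Shop 1 against Right: payoffs 1, 7, 4, 3 → best response Center.
Shop 1 against Far-R: payoffs 6, 2, 4, 9 → best response Far-R.
Shop 2 against Left: payoffs 2, 6, 3 → best response Right.
Shop 2 against Center: payoffs 8, 4, 5 → best response Center.
Shop 2 against Right: payoffs 4, 7, 3 → best response Right.
Shop 2 against Far-R: payoffs 3, 7, 4 → best response Right.
No profile is a mutual best response for all players.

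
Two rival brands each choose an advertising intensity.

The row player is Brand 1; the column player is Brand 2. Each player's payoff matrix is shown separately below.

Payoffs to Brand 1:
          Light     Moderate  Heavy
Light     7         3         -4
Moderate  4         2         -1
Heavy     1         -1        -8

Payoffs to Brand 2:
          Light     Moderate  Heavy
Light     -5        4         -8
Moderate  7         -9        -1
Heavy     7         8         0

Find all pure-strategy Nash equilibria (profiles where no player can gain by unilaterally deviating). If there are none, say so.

Pure NE: (Light, Moderate)

(Light, Light): Brand 2 can switch to Moderate (-5 → 4). Not NE.
(Light, Moderate): Brand 1 gets 3, best alternative 2; Brand 2 gets 4, best alternative -5. No profitable deviation — NE.
(Light, Heavy): Brand 1 can switch to Moderate (-4 → -1). Not NE.
(Moderate, Light): Brand 1 can switch to Light (4 → 7). Not NE.
(Moderate, Moderate): Brand 1 can switch to Light (2 → 3). Not NE.
(Moderate, Heavy): Brand 2 can switch to Light (-1 → 7). Not NE.
(Heavy, Light): Brand 1 can switch to Light (1 → 7). Not NE.
(Heavy, Moderate): Brand 1 can switch to Light (-1 → 3). Not NE.
(Heavy, Heavy): Brand 1 can switch to Light (-8 → -4). Not NE.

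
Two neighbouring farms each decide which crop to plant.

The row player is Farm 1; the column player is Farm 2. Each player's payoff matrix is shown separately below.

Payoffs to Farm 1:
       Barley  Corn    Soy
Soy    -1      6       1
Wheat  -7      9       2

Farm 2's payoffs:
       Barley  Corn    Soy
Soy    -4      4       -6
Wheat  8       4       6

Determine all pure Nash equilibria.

This game has no pure Nash equilibrium.

Check each profile: it is a Nash equilibrium iff no player can strictly gain by switching unilaterally.
(Soy, Barley): Farm 2 can switch to Corn (-4 → 4). Not NE.
(Soy, Corn): Farm 1 can switch to Wheat (6 → 9). Not NE.
(Soy, Soy): Farm 1 can switch to Wheat (1 → 2). Not NE.
(Wheat, Barley): Farm 1 can switch to Soy (-7 → -1). Not NE.
(Wheat, Corn): Farm 2 can switch to Barley (4 → 8). Not NE.
(Wheat, Soy): Farm 2 can switch to Barley (6 → 8). Not NE.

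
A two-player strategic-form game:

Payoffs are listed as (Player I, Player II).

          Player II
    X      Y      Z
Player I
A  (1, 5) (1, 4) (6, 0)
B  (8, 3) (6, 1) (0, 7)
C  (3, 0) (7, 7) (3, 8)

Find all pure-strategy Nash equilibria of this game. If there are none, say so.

Player I against X: payoffs 1, 8, 3 → best response B.
Player I against Y: payoffs 1, 6, 7 → best response C.
Player I against Z: payoffs 6, 0, 3 → best response A.
Player II against A: payoffs 5, 4, 0 → best response X.
Player II against B: payoffs 3, 1, 7 → best response Z.
Player II against C: payoffs 0, 7, 8 → best response Z.
No profile is a mutual best response for all players.

No pure-strategy Nash equilibrium.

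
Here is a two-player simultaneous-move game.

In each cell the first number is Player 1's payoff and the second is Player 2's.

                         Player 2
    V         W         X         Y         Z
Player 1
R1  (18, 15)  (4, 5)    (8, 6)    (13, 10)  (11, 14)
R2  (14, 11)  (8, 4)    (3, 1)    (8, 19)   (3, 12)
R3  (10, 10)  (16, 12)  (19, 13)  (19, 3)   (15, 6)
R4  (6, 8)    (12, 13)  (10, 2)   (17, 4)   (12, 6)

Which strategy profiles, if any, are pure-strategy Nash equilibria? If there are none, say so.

Check each profile: it is a Nash equilibrium iff no player can strictly gain by switching unilaterally.
(R1, V): Player 1 gets 18, best alternative 14; Player 2 gets 15, best alternative 14. No profitable deviation — NE.
(R1, W): Player 1 can switch to R2 (4 → 8). Not NE.
(R1, X): Player 1 can switch to R3 (8 → 19). Not NE.
(R1, Y): Player 1 can switch to R3 (13 → 19). Not NE.
(R1, Z): Player 1 can switch to R3 (11 → 15). Not NE.
(R2, V): Player 1 can switch to R1 (14 → 18). Not NE.
(R2, W): Player 1 can switch to R3 (8 → 16). Not NE.
(R2, X): Player 1 can switch to R1 (3 → 8). Not NE.
(R2, Y): Player 1 can switch to R1 (8 → 13). Not NE.
(R3, X): Player 1 gets 19, best alternative 10; Player 2 gets 13, best alternative 12. No profitable deviation — NE.
(The remaining 10 profiles each have a profitable deviation by the same check.)

The pure Nash equilibria are (R1, V) and (R3, X).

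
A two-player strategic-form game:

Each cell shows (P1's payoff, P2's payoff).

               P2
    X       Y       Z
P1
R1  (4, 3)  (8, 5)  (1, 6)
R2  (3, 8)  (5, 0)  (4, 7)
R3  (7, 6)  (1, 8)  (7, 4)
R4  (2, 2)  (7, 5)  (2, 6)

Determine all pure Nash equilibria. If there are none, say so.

For each strategy profile, look for a profitable unilateral deviation.
(R1, X): P1 can switch to R3 (4 → 7). Not NE.
(R1, Y): P2 can switch to Z (5 → 6). Not NE.
(R1, Z): P1 can switch to R2 (1 → 4). Not NE.
(R2, X): P1 can switch to R1 (3 → 4). Not NE.
(R2, Y): P1 can switch to R1 (5 → 8). Not NE.
(R2, Z): P1 can switch to R3 (4 → 7). Not NE.
(R3, X): P2 can switch to Y (6 → 8). Not NE.
(R3, Y): P1 can switch to R1 (1 → 8). Not NE.
(R3, Z): P2 can switch to X (4 → 6). Not NE.
(R4, X): P1 can switch to R1 (2 → 4). Not NE.
(R4, Y): P1 can switch to R1 (7 → 8). Not NE.
(R4, Z): P1 can switch to R2 (2 → 4). Not NE.

none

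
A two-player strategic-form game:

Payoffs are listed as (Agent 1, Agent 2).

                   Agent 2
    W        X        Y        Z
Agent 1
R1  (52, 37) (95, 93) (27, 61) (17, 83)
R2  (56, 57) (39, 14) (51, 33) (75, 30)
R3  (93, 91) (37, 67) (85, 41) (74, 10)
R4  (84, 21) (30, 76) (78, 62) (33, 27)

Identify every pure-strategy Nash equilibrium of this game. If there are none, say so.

Pure-strategy Nash equilibria: (R1, X) and (R3, W)

Mark each player's best response to every combination of opponents' strategies; a profile where every player is best-responding is a pure Nash equilibrium.
Agent 1 against W: payoffs 52, 56, 93, 84 → best response R3.
Agent 1 against X: payoffs 95, 39, 37, 30 → best response R1.
Agent 1 against Y: payoffs 27, 51, 85, 78 → best response R3.
Agent 1 against Z: payoffs 17, 75, 74, 33 → best response R2.
Agent 2 against R1: payoffs 37, 93, 61, 83 → best response X.
Agent 2 against R2: payoffs 57, 14, 33, 30 → best response W.
Agent 2 against R3: payoffs 91, 67, 41, 10 → best response W.
Agent 2 against R4: payoffs 21, 76, 62, 27 → best response X.
Mutual best responses: (R1, X); (R3, W).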